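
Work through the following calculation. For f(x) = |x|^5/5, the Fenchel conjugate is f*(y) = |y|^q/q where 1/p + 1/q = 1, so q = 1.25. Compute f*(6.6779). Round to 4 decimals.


The conjugate exponent q satisfies 1/p + 1/q = 1.
p = 5, so q = 5/(5 - 1) = 1.25
|y|^q = 6.6779^1.25 = 10.7349
f*(6.6779) = 10.7349 / 1.25 = 8.588


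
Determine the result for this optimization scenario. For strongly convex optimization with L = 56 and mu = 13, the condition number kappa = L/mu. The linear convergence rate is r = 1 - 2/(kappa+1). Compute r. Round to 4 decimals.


Step 1: Compute the condition number.
kappa = L/mu = 56/13 = 4.3077
Step 2: Compute the convergence rate.
r = 1 - 2/(kappa + 1) = 1 - 2*mu/(L + mu) = (L - mu)/(L + mu) = 43/69 = 0.6232


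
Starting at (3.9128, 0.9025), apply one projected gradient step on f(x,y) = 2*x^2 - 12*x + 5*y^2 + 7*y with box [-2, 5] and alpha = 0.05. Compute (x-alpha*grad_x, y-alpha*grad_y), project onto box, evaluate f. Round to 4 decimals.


Step 1: Compute gradient at (3.9128, 0.9025).
grad_x = 2*2*3.9128 - 12 = 3.6512
grad_y = 2*5*0.9025 + 7 = 16.025
Step 2: Gradient step.
x_raw = 3.9128 - 0.05*3.6512 = 3.7302
y_raw = 0.9025 - 0.05*16.025 = 0.1013
Step 3: Project onto [-2, 5].
x_proj = clip(3.7302) = 3.7302
y_proj = clip(0.1013) = 0.1013
Step 4: Evaluate f.
f(3.7302, 0.1013) = -16.1735


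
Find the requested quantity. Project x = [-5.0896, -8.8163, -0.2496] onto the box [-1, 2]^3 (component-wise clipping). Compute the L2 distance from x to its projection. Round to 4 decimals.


Project each component onto [-1, 2].
clip(-5.0896) = -1.0, clip(-8.8163) = -1.0, clip(-0.2496) = -0.2496
Projection = [-1.0, -1.0, -0.2496]
Squared diffs: [16.7248, 61.0945, 0.0]
Distance = sqrt(77.8193) = 8.8215


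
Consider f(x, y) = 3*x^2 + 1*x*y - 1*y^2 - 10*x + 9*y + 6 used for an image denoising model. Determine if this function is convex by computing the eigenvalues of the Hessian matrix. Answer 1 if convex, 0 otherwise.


The Hessian of f(x,y) = 3*x^2 + 1*x*y - 1*y^2 - 10*x + 9*y + 6 is:
H = [[6, 1], [1, -2]]
Trace = 6 - 2 = 4
Determinant = 6*-2 - (1)^2 = -13
Discriminant = (4)^2 - 4*-13 = 68.0
Eigenvalues: lambda_1 = -2.1231, lambda_2 = 6.1231
The function is not convex.

0


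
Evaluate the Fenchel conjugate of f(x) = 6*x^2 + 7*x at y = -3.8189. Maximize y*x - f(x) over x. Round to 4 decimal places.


f*(y) = sup_x {y*x - a*x^2 - b*x} = sup_x {(y-b)*x - a*x^2}
FOC: (y - b) - 2a*x = 0 => x* = (y - b)/(2a)
x* = (-3.8189 - 7)/(2*6) = -0.9016
f*(-3.8189) = (y-b)^2/(4a) = (-3.8189 - 7)^2/(4*6)
= 117.0486/24 = 4.877


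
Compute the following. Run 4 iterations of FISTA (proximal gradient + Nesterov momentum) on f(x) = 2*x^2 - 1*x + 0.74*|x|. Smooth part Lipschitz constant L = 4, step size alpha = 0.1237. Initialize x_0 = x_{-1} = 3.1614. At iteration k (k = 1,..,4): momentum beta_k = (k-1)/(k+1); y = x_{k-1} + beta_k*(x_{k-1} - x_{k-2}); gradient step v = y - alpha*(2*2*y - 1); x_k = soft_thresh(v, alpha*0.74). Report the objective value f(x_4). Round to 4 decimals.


FISTA on f(x) = 2*x^2 - 1*x + 0.74*|x|
L = 4, alpha = 0.1237
Iteration 1: beta = 0.0, y = 3.1614 + 0.0*(3.1614 - 3.1614) = 3.1614
  grad(y) = 11.6456, v = y - alpha*grad = 1.7208
  prox(v) = soft_thresh(1.7208, 0.0915) = 1.6293
Iteration 2: beta = 0.3333, y = 1.6293 + 0.3333*(1.6293 - 3.1614) = 1.1186
  grad(y) = 3.4744, v = y - alpha*grad = 0.6888
  prox(v) = soft_thresh(0.6888, 0.0915) = 0.5973
Iteration 3: beta = 0.5, y = 0.5973 + 0.5*(0.5973 - 1.6293) = 0.0813
  grad(y) = -0.6749, v = y - alpha*grad = 0.1648
  prox(v) = soft_thresh(0.1648, 0.0915) = 0.0732
Iteration 4: beta = 0.6, y = 0.0732 + 0.6*(0.0732 - 0.5973) = -0.2412
  grad(y) = -1.9649, v = y - alpha*grad = 0.0018
  prox(v) = soft_thresh(0.0018, 0.0915) = 0.0
f(x_4) = 2*0.0^2 - 1*0.0 + 0.74*|0.0| = 0.0


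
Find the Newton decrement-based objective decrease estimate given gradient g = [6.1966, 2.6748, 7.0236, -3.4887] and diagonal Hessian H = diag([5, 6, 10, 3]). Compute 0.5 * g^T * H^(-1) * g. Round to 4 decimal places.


Step 1: H is diagonal, so H^(-1) * g = [1.2393, 0.4458, 0.7024, -1.1629].
Step 2: g^T H^(-1) g = sum_i g_i^2 / H_ii
  = (6.1966)^2/5 + (2.6748)^2/6 + (7.0236)^2/10 + (-3.4887)^2/3
  = 7.6796 + 1.1924 + 4.9331 + 4.057 = 17.8621
Step 3: Objective decrease = 0.5 * g^T H^(-1) g = 8.9311


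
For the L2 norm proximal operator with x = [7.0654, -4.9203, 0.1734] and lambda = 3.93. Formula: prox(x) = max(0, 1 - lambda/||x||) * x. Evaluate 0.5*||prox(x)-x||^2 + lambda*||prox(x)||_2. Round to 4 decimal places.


Step 1: Compute ||x||.
||x|| = 8.6116
Step 2: Compute scaling factor.
scale = max(0, 1 - 3.93/8.6116) = 0.5436
Step 3: prox(x) = [3.841, -2.6749, 0.0943]
||prox(x)|| = 4.6816
Step 4: Proximal objective.
0.5*||prox-x||^2 = 7.7225
lambda*||prox|| = 18.3987
Total = 26.1211


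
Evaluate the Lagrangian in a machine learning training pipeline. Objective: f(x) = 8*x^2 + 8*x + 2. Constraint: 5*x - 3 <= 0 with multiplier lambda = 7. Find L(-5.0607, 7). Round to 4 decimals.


Step 1: Evaluate f(x).
f(-5.0607) = 8*(-5.0607)^2 + 8*(-5.0607) + 2 = 166.3999
Step 2: Evaluate g(x).
g(-5.0607) = 5*-5.0607 - 3 = -28.3035
Step 3: Compute Lagrangian.
L = 166.3999 + 7*-28.3035 = -31.7246


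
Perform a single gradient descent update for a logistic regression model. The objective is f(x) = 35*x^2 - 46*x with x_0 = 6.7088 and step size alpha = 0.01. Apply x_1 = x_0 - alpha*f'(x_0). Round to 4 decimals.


We compute the gradient at x_0 and apply the update.
f'(x) = 70*x - 46
f'(6.7088) = 70*6.7088 - 46 = 423.616
x_1 = 6.7088 - 0.01*423.616 = 2.4726


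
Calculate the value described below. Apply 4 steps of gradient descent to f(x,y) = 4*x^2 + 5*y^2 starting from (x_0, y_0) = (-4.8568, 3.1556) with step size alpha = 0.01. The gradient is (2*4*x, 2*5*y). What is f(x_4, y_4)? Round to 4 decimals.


Gradient descent on f(x,y) = 4*x^2 + 5*y^2.
Starting point: (-4.8568, 3.1556), alpha = 0.01
Step 1: grad_x = 2*4*-4.8568 = -38.8544, grad_y = 2*5*3.1556 = 31.556
  x_1 = -4.8568 - 0.01*-38.8544 = -4.4683
  y_1 = 3.1556 - 0.01*31.556 = 2.84
Step 2: grad_x = 2*4*-4.4683 = -35.746, grad_y = 2*5*2.84 = 28.4004
  x_2 = -4.4683 - 0.01*-35.746 = -4.1108
  y_2 = 2.84 - 0.01*28.4004 = 2.556
Step 3: grad_x = 2*4*-4.1108 = -32.8864, grad_y = 2*5*2.556 = 25.5604
  x_3 = -4.1108 - 0.01*-32.8864 = -3.7819
  y_3 = 2.556 - 0.01*25.5604 = 2.3004
Step 4: grad_x = 2*4*-3.7819 = -30.2555, grad_y = 2*5*2.3004 = 23.0043
  x_4 = -3.7819 - 0.01*-30.2555 = -3.4794
  y_4 = 2.3004 - 0.01*23.0043 = 2.0704
f(-3.4794, 2.0704) = 4*(-3.4794)^2 + 5*2.0704^2 = 69.8568


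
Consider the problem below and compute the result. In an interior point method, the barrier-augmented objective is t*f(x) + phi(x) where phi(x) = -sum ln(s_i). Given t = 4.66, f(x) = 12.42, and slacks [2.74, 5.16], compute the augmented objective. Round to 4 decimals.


Step 1: Compute log-barrier.
ln values: [1.008, 1.6409]
phi = -(1.008 + 1.6409) = -2.6489
Step 2: Compute augmented objective.
t*f(x) = 4.66*12.42 = 57.8772
Total = 57.8772 - 2.6489 = 55.2283


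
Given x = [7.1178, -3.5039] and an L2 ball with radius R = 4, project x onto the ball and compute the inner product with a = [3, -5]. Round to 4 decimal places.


Step 1: Compute ||x|| (intermediates to 6 decimals).
||x|| = sqrt(7.1178^2 + (-3.5039)^2) = 7.933498
Step 2: Project.
Since ||x|| > R, scale = R/||x|| = 4/7.933498 = 0.504191, proj(x) = scale * x
proj(x) = [3.588731, -1.766635]
Step 3: Dot product.
a^T * proj(x) = 3*3.588731 - 5*(-1.766635) = 19.5994


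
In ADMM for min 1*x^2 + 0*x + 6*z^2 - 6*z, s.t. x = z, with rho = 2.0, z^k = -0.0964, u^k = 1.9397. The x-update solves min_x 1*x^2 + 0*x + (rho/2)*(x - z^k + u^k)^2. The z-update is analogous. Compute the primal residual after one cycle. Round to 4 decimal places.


ADMM iteration with rho = 2.0, z^k = -0.0964, u^k = 1.9397
Step 1: x-update.
Minimize 1*x^2 + 0*x + (2.0/2)*(x + 0.0964 + 1.9397)^2
FOC: (2*1 + 2.0)*x = 0 + 2.0*(-0.0964 - 1.9397)
x^{k+1} = -1.0181
Step 2: z-update.
Minimize 6*z^2 - 6*z + (2.0/2)*(-1.0181 - z + 1.9397)^2
FOC: (2*6 + 2.0)*z = 6 + 2.0*(-1.0181 + 1.9397)
z^{k+1} = 0.5602
Step 3: u-update.
u^{k+1} = 1.9397 - 1.0181 - 0.5602 = 0.3614
Step 4: Primal residual = |-1.0181 - 0.5602| = 1.5783


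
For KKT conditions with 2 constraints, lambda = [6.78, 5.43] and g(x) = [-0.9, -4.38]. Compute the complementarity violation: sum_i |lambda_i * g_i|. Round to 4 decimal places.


KKT complementary slackness check:
lambda_1 * g_1 = 6.78 * -0.9 = -6.102
lambda_2 * g_2 = 5.43 * -4.38 = -23.7834
Total violation = 6.102 + 23.7834 = 29.8854


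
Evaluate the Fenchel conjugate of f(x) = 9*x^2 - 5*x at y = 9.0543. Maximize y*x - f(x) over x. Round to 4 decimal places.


f*(y) = sup_x {y*x - a*x^2 - b*x} = sup_x {(y-b)*x - a*x^2}
FOC: (y - b) - 2a*x = 0 => x* = (y - b)/(2a)
x* = (9.0543 + 5)/(2*9) = 0.7808
f*(9.0543) = (y-b)^2/(4a) = (9.0543 + 5)^2/(4*9)
= 197.5233/36 = 5.4868


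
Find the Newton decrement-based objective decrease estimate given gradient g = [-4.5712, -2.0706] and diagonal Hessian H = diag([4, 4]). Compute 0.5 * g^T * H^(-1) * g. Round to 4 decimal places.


Step 1: H is diagonal, so H^(-1) * g = [-1.1428, -0.5177].
Step 2: g^T H^(-1) g = sum_i g_i^2 / H_ii
  = (-4.5712)^2/4 + (-2.0706)^2/4
  = 5.224 + 1.0718 = 6.2958
Step 3: Objective decrease = 0.5 * g^T H^(-1) g = 3.1479


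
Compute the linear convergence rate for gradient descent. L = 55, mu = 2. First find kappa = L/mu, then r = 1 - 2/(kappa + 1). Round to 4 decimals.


Step 1: Compute the condition number.
kappa = L/mu = 55/2 = 27.5
Step 2: Compute the convergence rate.
r = 1 - 2/(kappa + 1) = 1 - 2*mu/(L + mu) = (L - mu)/(L + mu) = 53/57 = 0.9298


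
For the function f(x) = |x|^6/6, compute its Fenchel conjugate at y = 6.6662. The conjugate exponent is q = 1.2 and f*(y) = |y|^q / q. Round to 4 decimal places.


The conjugate exponent q satisfies 1/p + 1/q = 1.
p = 6, so q = 6/(6 - 1) = 1.2
|y|^q = 6.6662^1.2 = 9.7421
f*(6.6662) = 9.7421 / 1.2 = 8.1184


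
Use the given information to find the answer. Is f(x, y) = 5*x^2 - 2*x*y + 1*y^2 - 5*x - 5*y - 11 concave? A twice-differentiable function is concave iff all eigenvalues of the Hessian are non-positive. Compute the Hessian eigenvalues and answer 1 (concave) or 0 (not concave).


The Hessian of f(x,y) = 5*x^2 - 2*x*y + 1*y^2 - 5*x - 5*y - 11 is:
H = [[10, -2], [-2, 2]]
Trace = 10 + 2 = 12
Determinant = 10*2 - (-2)^2 = 16
Discriminant = (12)^2 - 4*16 = 80.0
Eigenvalues: lambda_1 = 1.5279, lambda_2 = 10.4721
The function is not concave.

0


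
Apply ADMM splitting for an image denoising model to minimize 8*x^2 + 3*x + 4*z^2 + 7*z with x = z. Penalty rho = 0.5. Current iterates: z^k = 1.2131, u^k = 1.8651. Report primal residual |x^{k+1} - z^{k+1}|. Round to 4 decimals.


ADMM iteration with rho = 0.5, z^k = 1.2131, u^k = 1.8651
Step 1: x-update.
Minimize 8*x^2 + 3*x + (0.5/2)*(x - 1.2131 + 1.8651)^2
FOC: (2*8 + 0.5)*x = -3 + 0.5*(1.2131 - 1.8651)
x^{k+1} = -0.2016
Step 2: z-update.
Minimize 4*z^2 + 7*z + (0.5/2)*(-0.2016 - z + 1.8651)^2
FOC: (2*4 + 0.5)*z = -7 + 0.5*(-0.2016 + 1.8651)
z^{k+1} = -0.7257
Step 3: u-update.
u^{k+1} = 1.8651 - 0.2016 + 0.7257 = 2.3892
Step 4: Primal residual = |-0.2016 + 0.7257| = 0.5241


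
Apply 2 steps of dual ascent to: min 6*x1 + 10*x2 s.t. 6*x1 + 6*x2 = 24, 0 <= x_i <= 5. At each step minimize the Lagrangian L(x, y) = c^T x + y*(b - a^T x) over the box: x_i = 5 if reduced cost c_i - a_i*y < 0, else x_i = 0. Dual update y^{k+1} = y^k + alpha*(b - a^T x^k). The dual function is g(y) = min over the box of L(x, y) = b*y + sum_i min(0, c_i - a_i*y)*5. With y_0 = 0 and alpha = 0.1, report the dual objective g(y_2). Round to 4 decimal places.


Dual ascent for LP: min 6*x1 + 10*x2, 6*x1 + 6*x2 = 24, 0 <= x_i <= 5
Step 1: y^k = 0.0, reduced costs: (6.0, 10.0)
  x^k = (0.0, 0.0), subgradient = b - a^T x = 24.0
  y^{k+1} = 0.0 + 0.1*24.0 = 2.4
Step 2: y^k = 2.4, reduced costs: (-8.4, -4.4)
  x^k = (5.0, 5.0), subgradient = b - a^T x = -36.0
  y^{k+1} = 2.4 + 0.1*-36.0 = -1.2
Dual objective at y_2 = -1.2: reduced costs (13.2, 17.2), box minimizer x = (0.0, 0.0)
g(y_2) = b*y + (c1 - a1*y)*x1 + (c2 - a2*y)*x2 = 24*(-1.2) + 13.2*0.0 + 17.2*0.0 = -28.8 + 0.0 + 0.0 = -28.8


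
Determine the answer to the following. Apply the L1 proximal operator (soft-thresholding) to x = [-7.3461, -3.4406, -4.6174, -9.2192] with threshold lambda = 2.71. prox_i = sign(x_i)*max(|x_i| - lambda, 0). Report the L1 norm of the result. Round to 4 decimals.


Soft-thresholding with lambda = 2.71:
prox(-7.3461) = sign(-7.3461)*max(|-7.3461| - 2.71, 0) = -4.6361
prox(-3.4406) = sign(-3.4406)*max(|-3.4406| - 2.71, 0) = -0.7306
prox(-4.6174) = sign(-4.6174)*max(|-4.6174| - 2.71, 0) = -1.9074
prox(-9.2192) = sign(-9.2192)*max(|-9.2192| - 2.71, 0) = -6.5092
prox(x) = [-4.6361, -0.7306, -1.9074, -6.5092]
||prox(x)||_1 = 4.6361 + 0.7306 + 1.9074 + 6.5092 = 13.7833


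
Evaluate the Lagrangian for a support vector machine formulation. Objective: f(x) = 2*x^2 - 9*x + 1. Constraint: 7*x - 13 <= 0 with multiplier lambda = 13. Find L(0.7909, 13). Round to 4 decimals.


Step 1: Evaluate f(x).
f(0.7909) = 2*0.7909^2 - 9*0.7909 + 1 = -4.8671
Step 2: Evaluate g(x).
g(0.7909) = 7*0.7909 - 13 = -7.4637
Step 3: Compute Lagrangian.
L = -4.8671 + 13*-7.4637 = -101.8952


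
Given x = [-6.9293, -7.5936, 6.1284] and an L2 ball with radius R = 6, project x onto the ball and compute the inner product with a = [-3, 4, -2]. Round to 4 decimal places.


Step 1: Compute ||x|| (intermediates to 6 decimals).
||x|| = sqrt((-6.9293)^2 + (-7.5936)^2 + 6.1284^2) = 11.968093
Step 2: Project.
Since ||x|| > R, scale = R/||x|| = 6/11.968093 = 0.501333, proj(x) = scale * x
proj(x) = [-3.473887, -3.806922, 3.072369]
Step 3: Dot product.
a^T * proj(x) = -3*(-3.473887) + 4*(-3.806922) - 2*3.072369 = -10.9508


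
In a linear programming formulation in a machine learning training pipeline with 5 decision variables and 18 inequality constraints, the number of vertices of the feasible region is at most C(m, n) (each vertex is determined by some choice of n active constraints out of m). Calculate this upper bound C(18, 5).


Each vertex corresponds to some choice of n active constraints out of m, so the number of vertices is at most C(m, n) = m! / (n!(m-n)!).
m = 18, n = 5
Numerator: 18 * 17 * 16 * 15 * 14
Denominator: 5! = 120
C(18, 5) = 8568


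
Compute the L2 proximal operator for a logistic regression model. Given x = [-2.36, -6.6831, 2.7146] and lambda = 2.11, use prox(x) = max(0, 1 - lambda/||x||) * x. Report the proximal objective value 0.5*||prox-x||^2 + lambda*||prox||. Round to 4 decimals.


Step 1: Compute ||x||.
||x|| = 7.5896
Step 2: Compute scaling factor.
scale = max(0, 1 - 2.11/7.5896) = 0.722
Step 3: prox(x) = [-1.7039, -4.8251, 1.9599]
||prox(x)|| = 5.4796
Step 4: Proximal objective.
0.5*||prox-x||^2 = 2.2261
lambda*||prox|| = 11.562
Total = 13.7881


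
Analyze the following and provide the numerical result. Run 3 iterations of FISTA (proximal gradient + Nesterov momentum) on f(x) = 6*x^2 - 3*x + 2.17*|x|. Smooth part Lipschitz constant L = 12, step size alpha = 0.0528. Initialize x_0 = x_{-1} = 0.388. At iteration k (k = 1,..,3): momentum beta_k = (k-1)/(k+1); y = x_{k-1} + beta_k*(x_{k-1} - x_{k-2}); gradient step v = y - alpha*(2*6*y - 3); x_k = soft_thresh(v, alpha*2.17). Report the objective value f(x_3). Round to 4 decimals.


FISTA on f(x) = 6*x^2 - 3*x + 2.17*|x|
L = 12, alpha = 0.0528
Iteration 1: beta = 0.0, y = 0.388 + 0.0*(0.388 - 0.388) = 0.388
  grad(y) = 1.656, v = y - alpha*grad = 0.3006
  prox(v) = soft_thresh(0.3006, 0.1146) = 0.186
Iteration 2: beta = 0.3333, y = 0.186 + 0.3333*(0.186 - 0.388) = 0.1186
  grad(y) = -1.5762, v = y - alpha*grad = 0.2019
  prox(v) = soft_thresh(0.2019, 0.1146) = 0.0873
Iteration 3: beta = 0.5, y = 0.0873 + 0.5*(0.0873 - 0.186) = 0.038
  grad(y) = -2.5446, v = y - alpha*grad = 0.1723
  prox(v) = soft_thresh(0.1723, 0.1146) = 0.0577
f(x_3) = 6*0.0577^2 - 3*0.0577 + 2.17*|0.0577| = -0.0279


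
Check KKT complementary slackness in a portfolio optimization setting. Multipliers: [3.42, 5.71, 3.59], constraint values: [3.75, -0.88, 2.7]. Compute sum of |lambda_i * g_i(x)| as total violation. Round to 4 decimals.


KKT complementary slackness check:
lambda_1 * g_1 = 3.42 * 3.75 = 12.825
lambda_2 * g_2 = 5.71 * -0.88 = -5.0248
lambda_3 * g_3 = 3.59 * 2.7 = 9.693
Total violation = 12.825 + 5.0248 + 9.693 = 27.5428


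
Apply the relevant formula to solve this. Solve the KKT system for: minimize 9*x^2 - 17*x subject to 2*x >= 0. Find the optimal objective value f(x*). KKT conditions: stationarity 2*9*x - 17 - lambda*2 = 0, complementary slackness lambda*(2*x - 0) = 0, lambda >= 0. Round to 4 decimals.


Step 1: Try lambda = 0 (constraint inactive).
Stationarity: 2*9*x - 17 = 0
x* = 17/(2*9) = 17/18 = 0.9444 (rounded; the exact value 17/18 is used below)
Check constraint: 2*0.9444 = 1.8888 >= 0 -- satisfied.
Step 2: Compute optimal value.
f(x*) = 9*(17/18)^2 - 17*(17/18) = -8.0278


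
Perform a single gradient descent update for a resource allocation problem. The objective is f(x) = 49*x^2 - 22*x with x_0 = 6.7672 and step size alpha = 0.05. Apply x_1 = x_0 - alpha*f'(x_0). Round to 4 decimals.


We compute the gradient at x_0 and apply the update.
f'(x) = 98*x - 22
f'(6.7672) = 98*6.7672 - 22 = 641.1856
x_1 = 6.7672 - 0.05*641.1856 = -25.2921


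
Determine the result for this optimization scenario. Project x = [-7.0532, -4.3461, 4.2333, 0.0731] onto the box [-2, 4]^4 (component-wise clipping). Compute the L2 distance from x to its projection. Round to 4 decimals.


Project each component onto [-2, 4].
clip(-7.0532) = -2.0, clip(-4.3461) = -2.0, clip(4.2333) = 4.0, clip(0.0731) = 0.0731
Projection = [-2.0, -2.0, 4.0, 0.0731]
Squared diffs: [25.5348, 5.5042, 0.0544, 0.0]
Distance = sqrt(31.0934) = 5.5761


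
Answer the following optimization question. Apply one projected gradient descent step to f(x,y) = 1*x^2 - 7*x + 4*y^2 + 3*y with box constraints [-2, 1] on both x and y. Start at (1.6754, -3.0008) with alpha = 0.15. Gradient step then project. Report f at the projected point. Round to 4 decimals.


Step 1: Compute gradient at (1.6754, -3.0008).
grad_x = 2*1*1.6754 - 7 = -3.6492
grad_y = 2*4*-3.0008 + 3 = -21.0064
Step 2: Gradient step.
x_raw = 1.6754 - 0.15*-3.6492 = 2.2228
y_raw = -3.0008 - 0.15*-21.0064 = 0.1502
Step 3: Project onto [-2, 1].
x_proj = clip(2.2228) = 1.0
y_proj = clip(0.1502) = 0.1502
Step 4: Evaluate f.
f(1.0, 0.1502) = -5.4593


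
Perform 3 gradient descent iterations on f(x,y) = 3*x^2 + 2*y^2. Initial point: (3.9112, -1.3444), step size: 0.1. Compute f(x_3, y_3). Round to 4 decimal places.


Gradient descent on f(x,y) = 3*x^2 + 2*y^2.
Starting point: (3.9112, -1.3444), alpha = 0.1
Step 1: grad_x = 2*3*3.9112 = 23.4672, grad_y = 2*2*-1.3444 = -5.3776
  x_1 = 3.9112 - 0.1*23.4672 = 1.5645
  y_1 = -1.3444 - 0.1*-5.3776 = -0.8066
Step 2: grad_x = 2*3*1.5645 = 9.3869, grad_y = 2*2*-0.8066 = -3.2266
  x_2 = 1.5645 - 0.1*9.3869 = 0.6258
  y_2 = -0.8066 - 0.1*-3.2266 = -0.484
Step 3: grad_x = 2*3*0.6258 = 3.7548, grad_y = 2*2*-0.484 = -1.9359
  x_3 = 0.6258 - 0.1*3.7548 = 0.2503
  y_3 = -0.484 - 0.1*-1.9359 = -0.2904
f(0.2503, -0.2904) = 3*0.2503^2 + 2*(-0.2904)^2 = 0.3566


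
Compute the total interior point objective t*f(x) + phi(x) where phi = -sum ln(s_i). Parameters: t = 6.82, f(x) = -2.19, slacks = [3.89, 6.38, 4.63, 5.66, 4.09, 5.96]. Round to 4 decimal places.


Step 1: Compute log-barrier.
ln values: [1.3584, 1.8532, 1.5326, 1.7334, 1.4085, 1.7851]
phi = -(1.3584 + 1.8532 + 1.5326 + 1.7334 + 1.4085 + 1.7851) = -9.6712
Step 2: Compute augmented objective.
t*f(x) = 6.82*-2.19 = -14.9358
Total = -14.9358 - 9.6712 = -24.607


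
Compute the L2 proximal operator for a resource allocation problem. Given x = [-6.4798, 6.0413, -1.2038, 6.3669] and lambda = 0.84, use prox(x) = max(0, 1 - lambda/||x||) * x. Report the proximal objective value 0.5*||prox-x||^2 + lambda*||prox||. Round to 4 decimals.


Step 1: Compute ||x||.
||x|| = 10.976
Step 2: Compute scaling factor.
scale = max(0, 1 - 0.84/10.976) = 0.9235
Step 3: prox(x) = [-5.9839, 5.579, -1.1117, 5.8796]
||prox(x)|| = 10.136
Step 4: Proximal objective.
0.5*||prox-x||^2 = 0.3528
lambda*||prox|| = 8.5142
Total = 8.867


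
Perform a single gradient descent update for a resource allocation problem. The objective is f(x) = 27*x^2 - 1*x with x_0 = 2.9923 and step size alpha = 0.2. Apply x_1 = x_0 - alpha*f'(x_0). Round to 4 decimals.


We compute the gradient at x_0 and apply the update.
f'(x) = 54*x - 1
f'(2.9923) = 54*2.9923 - 1 = 160.5842
x_1 = 2.9923 - 0.2*160.5842 = -29.1245


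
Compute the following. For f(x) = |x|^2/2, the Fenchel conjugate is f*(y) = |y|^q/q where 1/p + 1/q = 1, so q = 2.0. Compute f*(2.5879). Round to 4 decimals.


The conjugate exponent q satisfies 1/p + 1/q = 1.
p = 2, so q = 2/(2 - 1) = 2.0
|y|^q = 2.5879^2.0 = 6.6972
f*(2.5879) = 6.6972 / 2.0 = 3.3486


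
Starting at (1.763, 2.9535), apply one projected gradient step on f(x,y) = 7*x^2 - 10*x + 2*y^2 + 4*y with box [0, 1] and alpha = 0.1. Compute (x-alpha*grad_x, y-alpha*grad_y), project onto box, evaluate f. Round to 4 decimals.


Step 1: Compute gradient at (1.763, 2.9535).
grad_x = 2*7*1.763 - 10 = 14.682
grad_y = 2*2*2.9535 + 4 = 15.814
Step 2: Gradient step.
x_raw = 1.763 - 0.1*14.682 = 0.2948
y_raw = 2.9535 - 0.1*15.814 = 1.3721
Step 3: Project onto [0, 1].
x_proj = clip(0.2948) = 0.2948
y_proj = clip(1.3721) = 1.0
Step 4: Evaluate f.
f(0.2948, 1.0) = 3.6603


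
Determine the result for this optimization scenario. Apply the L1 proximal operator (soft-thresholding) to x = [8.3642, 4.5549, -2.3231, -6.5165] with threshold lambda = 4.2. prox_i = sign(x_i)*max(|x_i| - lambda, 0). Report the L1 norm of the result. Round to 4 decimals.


Soft-thresholding with lambda = 4.2:
prox(8.3642) = sign(8.3642)*max(|8.3642| - 4.2, 0) = 4.1642
prox(4.5549) = sign(4.5549)*max(|4.5549| - 4.2, 0) = 0.3549
prox(-2.3231) = sign(-2.3231)*max(|-2.3231| - 4.2, 0) = 0.0
prox(-6.5165) = sign(-6.5165)*max(|-6.5165| - 4.2, 0) = -2.3165
prox(x) = [4.1642, 0.3549, 0.0, -2.3165]
||prox(x)||_1 = 4.1642 + 0.3549 + 0.0 + 2.3165 = 6.8356


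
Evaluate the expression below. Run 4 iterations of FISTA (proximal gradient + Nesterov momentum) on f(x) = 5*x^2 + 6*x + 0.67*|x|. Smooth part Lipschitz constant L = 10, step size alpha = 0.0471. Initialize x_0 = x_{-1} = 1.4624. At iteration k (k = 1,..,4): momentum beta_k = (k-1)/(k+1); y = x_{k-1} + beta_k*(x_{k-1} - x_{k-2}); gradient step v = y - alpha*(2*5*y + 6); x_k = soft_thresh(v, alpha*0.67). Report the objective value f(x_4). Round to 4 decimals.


FISTA on f(x) = 5*x^2 + 6*x + 0.67*|x|
L = 10, alpha = 0.0471
Iteration 1: beta = 0.0, y = 1.4624 + 0.0*(1.4624 - 1.4624) = 1.4624
  grad(y) = 20.624, v = y - alpha*grad = 0.491
  prox(v) = soft_thresh(0.491, 0.0316) = 0.4595
Iteration 2: beta = 0.3333, y = 0.4595 + 0.3333*(0.4595 - 1.4624) = 0.1251
  grad(y) = 7.2514, v = y - alpha*grad = -0.2164
  prox(v) = soft_thresh(-0.2164, 0.0316) = -0.1848
Iteration 3: beta = 0.5, y = -0.1848 + 0.5*(-0.1848 - 0.4595) = -0.507
  grad(y) = 0.9301, v = y - alpha*grad = -0.5508
  prox(v) = soft_thresh(-0.5508, 0.0316) = -0.5192
Iteration 4: beta = 0.6, y = -0.5192 + 0.6*(-0.5192 + 0.1848) = -0.7199
  grad(y) = -1.1988, v = y - alpha*grad = -0.6634
  prox(v) = soft_thresh(-0.6634, 0.0316) = -0.6319
f(x_4) = 5*(-0.6319)^2 + 6*(-0.6319) + 0.67*|-0.6319| = -1.3716


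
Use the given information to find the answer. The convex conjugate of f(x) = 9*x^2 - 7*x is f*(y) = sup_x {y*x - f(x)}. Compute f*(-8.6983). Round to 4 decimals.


f*(y) = sup_x {y*x - a*x^2 - b*x} = sup_x {(y-b)*x - a*x^2}
FOC: (y - b) - 2a*x = 0 => x* = (y - b)/(2a)
x* = (-8.6983 + 7)/(2*9) = -0.0944
f*(-8.6983) = (y-b)^2/(4a) = (-8.6983 + 7)^2/(4*9)
= 2.8842/36 = 0.0801


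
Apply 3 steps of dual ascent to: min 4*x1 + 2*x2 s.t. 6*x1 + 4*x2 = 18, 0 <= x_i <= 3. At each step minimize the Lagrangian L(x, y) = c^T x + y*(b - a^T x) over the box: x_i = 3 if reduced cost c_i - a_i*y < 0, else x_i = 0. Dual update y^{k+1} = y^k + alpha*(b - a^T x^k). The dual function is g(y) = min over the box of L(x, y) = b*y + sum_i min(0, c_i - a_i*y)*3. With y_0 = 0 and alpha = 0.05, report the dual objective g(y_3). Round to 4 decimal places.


Dual ascent for LP: min 4*x1 + 2*x2, 6*x1 + 4*x2 = 18, 0 <= x_i <= 3
Step 1: y^k = 0.0, reduced costs: (4.0, 2.0)
  x^k = (0.0, 0.0), subgradient = b - a^T x = 18.0
  y^{k+1} = 0.0 + 0.05*18.0 = 0.9
Step 2: y^k = 0.9, reduced costs: (-1.4, -1.6)
  x^k = (3.0, 3.0), subgradient = b - a^T x = -12.0
  y^{k+1} = 0.9 + 0.05*-12.0 = 0.3
Step 3: y^k = 0.3, reduced costs: (2.2, 0.8)
  x^k = (0.0, 0.0), subgradient = b - a^T x = 18.0
  y^{k+1} = 0.3 + 0.05*18.0 = 1.2
Dual objective at y_3 = 1.2: reduced costs (-3.2, -2.8), box minimizer x = (3.0, 3.0)
g(y_3) = b*y + (c1 - a1*y)*x1 + (c2 - a2*y)*x2 = 18*1.2 + (-3.2)*3.0 + (-2.8)*3.0 = 21.6 - 9.6 - 8.4 = 3.6


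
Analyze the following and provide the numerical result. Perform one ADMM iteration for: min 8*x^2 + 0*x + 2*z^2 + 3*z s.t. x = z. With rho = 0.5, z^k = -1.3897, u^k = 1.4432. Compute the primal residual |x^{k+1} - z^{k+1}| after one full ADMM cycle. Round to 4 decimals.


ADMM iteration with rho = 0.5, z^k = -1.3897, u^k = 1.4432
Step 1: x-update.
Minimize 8*x^2 + 0*x + (0.5/2)*(x + 1.3897 + 1.4432)^2
FOC: (2*8 + 0.5)*x = 0 + 0.5*(-1.3897 - 1.4432)
x^{k+1} = -0.0858
Step 2: z-update.
Minimize 2*z^2 + 3*z + (0.5/2)*(-0.0858 - z + 1.4432)^2
FOC: (2*2 + 0.5)*z = -3 + 0.5*(-0.0858 + 1.4432)
z^{k+1} = -0.5158
Step 3: u-update.
u^{k+1} = 1.4432 - 0.0858 + 0.5158 = 1.8732
Step 4: Primal residual = |-0.0858 + 0.5158| = 0.43


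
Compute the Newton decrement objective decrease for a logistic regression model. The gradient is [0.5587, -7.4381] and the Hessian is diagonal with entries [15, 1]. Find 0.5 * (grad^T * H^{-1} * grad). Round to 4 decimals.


Step 1: H is diagonal, so H^(-1) * g = [0.0372, -7.4381].
Step 2: g^T H^(-1) g = sum_i g_i^2 / H_ii
  = (0.5587)^2/15 + (-7.4381)^2/1
  = 0.0208 + 55.3253 = 55.3461
Step 3: Objective decrease = 0.5 * g^T H^(-1) g = 27.6731


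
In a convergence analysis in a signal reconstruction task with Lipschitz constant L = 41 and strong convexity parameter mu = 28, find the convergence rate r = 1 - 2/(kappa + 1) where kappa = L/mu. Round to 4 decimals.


Step 1: Compute the condition number.
kappa = L/mu = 41/28 = 1.4643
Step 2: Compute the convergence rate.
r = 1 - 2/(kappa + 1) = 1 - 2*mu/(L + mu) = (L - mu)/(L + mu) = 13/69 = 0.1884


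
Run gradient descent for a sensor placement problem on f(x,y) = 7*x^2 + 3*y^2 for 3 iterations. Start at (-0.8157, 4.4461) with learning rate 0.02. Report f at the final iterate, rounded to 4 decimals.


Gradient descent on f(x,y) = 7*x^2 + 3*y^2.
Starting point: (-0.8157, 4.4461), alpha = 0.02
Step 1: grad_x = 2*7*-0.8157 = -11.4198, grad_y = 2*3*4.4461 = 26.6766
  x_1 = -0.8157 - 0.02*-11.4198 = -0.5873
  y_1 = 4.4461 - 0.02*26.6766 = 3.9126
Step 2: grad_x = 2*7*-0.5873 = -8.2223, grad_y = 2*3*3.9126 = 23.4754
  x_2 = -0.5873 - 0.02*-8.2223 = -0.4229
  y_2 = 3.9126 - 0.02*23.4754 = 3.4431
Step 3: grad_x = 2*7*-0.4229 = -5.92, grad_y = 2*3*3.4431 = 20.6584
  x_3 = -0.4229 - 0.02*-5.92 = -0.3045
  y_3 = 3.4431 - 0.02*20.6584 = 3.0299
f(-0.3045, 3.0299) = 7*(-0.3045)^2 + 3*3.0299^2 = 28.1896


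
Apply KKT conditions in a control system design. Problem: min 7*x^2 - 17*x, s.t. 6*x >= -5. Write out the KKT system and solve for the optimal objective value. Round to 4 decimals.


Step 1: Try lambda = 0 (constraint inactive).
Stationarity: 2*7*x - 17 = 0
x* = 17/(2*7) = 17/14 = 1.2143 (rounded; the exact value 17/14 is used below)
Check constraint: 6*1.2143 = 7.2858 >= -5 -- satisfied.
Step 2: Compute optimal value.
f(x*) = 7*(17/14)^2 - 17*(17/14) = -10.3214


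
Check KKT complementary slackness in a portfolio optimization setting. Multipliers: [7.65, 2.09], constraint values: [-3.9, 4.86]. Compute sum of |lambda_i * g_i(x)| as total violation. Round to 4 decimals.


KKT complementary slackness check:
lambda_1 * g_1 = 7.65 * -3.9 = -29.835
lambda_2 * g_2 = 2.09 * 4.86 = 10.1574
Total violation = 29.835 + 10.1574 = 39.9924


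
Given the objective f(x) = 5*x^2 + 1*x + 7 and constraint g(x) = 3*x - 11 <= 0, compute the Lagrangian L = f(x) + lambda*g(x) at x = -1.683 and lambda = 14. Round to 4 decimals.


Step 1: Evaluate f(x).
f(-1.683) = 5*(-1.683)^2 + 1*(-1.683) + 7 = 19.4794
Step 2: Evaluate g(x).
g(-1.683) = 3*-1.683 - 11 = -16.049
Step 3: Compute Lagrangian.
L = 19.4794 + 14*-16.049 = -205.2066


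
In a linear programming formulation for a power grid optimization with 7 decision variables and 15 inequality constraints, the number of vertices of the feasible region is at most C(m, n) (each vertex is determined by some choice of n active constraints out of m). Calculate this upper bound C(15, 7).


Each vertex corresponds to some choice of n active constraints out of m, so the number of vertices is at most C(m, n) = m! / (n!(m-n)!).
m = 15, n = 7
Numerator: 15 * 14 * 13 * 12 * 11 * 10 * 9
Denominator: 7! = 5040
C(15, 7) = 6435


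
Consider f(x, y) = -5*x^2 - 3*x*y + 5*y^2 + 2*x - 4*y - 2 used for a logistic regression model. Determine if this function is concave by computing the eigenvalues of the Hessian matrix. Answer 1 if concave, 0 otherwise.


The Hessian of f(x,y) = -5*x^2 - 3*x*y + 5*y^2 + 2*x - 4*y - 2 is:
H = [[-10, -3], [-3, 10]]
Trace = -10 + 10 = 0
Determinant = -10*10 - (-3)^2 = -109
Discriminant = (0)^2 - 4*-109 = 436.0
Eigenvalues: lambda_1 = -10.4403, lambda_2 = 10.4403
The function is not concave.

0


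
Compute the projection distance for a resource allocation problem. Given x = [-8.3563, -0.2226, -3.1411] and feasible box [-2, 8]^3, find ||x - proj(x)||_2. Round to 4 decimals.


Project each component onto [-2, 8].
clip(-8.3563) = -2.0, clip(-0.2226) = -0.2226, clip(-3.1411) = -2.0
Projection = [-2.0, -0.2226, -2.0]
Squared diffs: [40.4025, 0.0, 1.3021]
Distance = sqrt(41.7046) = 6.4579


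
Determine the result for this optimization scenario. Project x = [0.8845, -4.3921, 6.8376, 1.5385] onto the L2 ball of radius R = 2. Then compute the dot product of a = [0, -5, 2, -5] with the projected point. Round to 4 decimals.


Step 1: Compute ||x|| (intermediates to 6 decimals).
||x|| = sqrt(0.8845^2 + (-4.3921)^2 + 6.8376^2 + 1.5385^2) = 8.318211
Step 2: Project.
Since ||x|| > R, scale = R/||x|| = 2/8.318211 = 0.240436, proj(x) = scale * x
proj(x) = [0.212666, -1.056019, 1.644005, 0.369911]
Step 3: Dot product.
a^T * proj(x) = 0*0.212666 - 5*(-1.056019) + 2*1.644005 - 5*0.369911 = 6.7186


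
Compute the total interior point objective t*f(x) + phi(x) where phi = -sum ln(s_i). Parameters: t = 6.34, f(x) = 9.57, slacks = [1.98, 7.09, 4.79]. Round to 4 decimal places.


Step 1: Compute log-barrier.
ln values: [0.6831, 1.9587, 1.5665]
phi = -(0.6831 + 1.9587 + 1.5665) = -4.2083
Step 2: Compute augmented objective.
t*f(x) = 6.34*9.57 = 60.6738
Total = 60.6738 - 4.2083 = 56.4655


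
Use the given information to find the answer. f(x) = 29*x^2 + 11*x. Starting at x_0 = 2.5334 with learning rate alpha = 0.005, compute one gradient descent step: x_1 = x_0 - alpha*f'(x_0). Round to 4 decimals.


We compute the gradient at x_0 and apply the update.
f'(x) = 58*x + 11
f'(2.5334) = 58*2.5334 + 11 = 157.9372
x_1 = 2.5334 - 0.005*157.9372 = 1.7437


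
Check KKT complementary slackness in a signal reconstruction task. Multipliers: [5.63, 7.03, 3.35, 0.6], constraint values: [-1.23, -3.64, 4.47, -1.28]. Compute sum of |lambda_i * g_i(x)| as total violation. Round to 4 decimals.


KKT complementary slackness check:
lambda_1 * g_1 = 5.63 * -1.23 = -6.9249
lambda_2 * g_2 = 7.03 * -3.64 = -25.5892
lambda_3 * g_3 = 3.35 * 4.47 = 14.9745
lambda_4 * g_4 = 0.6 * -1.28 = -0.768
Total violation = 6.9249 + 25.5892 + 14.9745 + 0.768 = 48.2566


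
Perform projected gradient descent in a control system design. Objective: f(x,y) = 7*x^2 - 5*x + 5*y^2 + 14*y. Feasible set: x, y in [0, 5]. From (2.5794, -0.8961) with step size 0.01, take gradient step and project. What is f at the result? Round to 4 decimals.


Step 1: Compute gradient at (2.5794, -0.8961).
grad_x = 2*7*2.5794 - 5 = 31.1116
grad_y = 2*5*-0.8961 + 14 = 5.039
Step 2: Gradient step.
x_raw = 2.5794 - 0.01*31.1116 = 2.2683
y_raw = -0.8961 - 0.01*5.039 = -0.9465
Step 3: Project onto [0, 5].
x_proj = clip(2.2683) = 2.2683
y_proj = clip(-0.9465) = 0.0
Step 4: Evaluate f.
f(2.2683, 0.0) = 24.6744


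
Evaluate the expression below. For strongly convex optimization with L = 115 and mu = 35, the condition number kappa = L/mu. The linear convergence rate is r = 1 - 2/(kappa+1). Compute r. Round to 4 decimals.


Step 1: Compute the condition number.
kappa = L/mu = 115/35 = 3.2857
Step 2: Compute the convergence rate.
r = 1 - 2/(kappa + 1) = 1 - 2*mu/(L + mu) = (L - mu)/(L + mu) = 80/150 = 0.5333


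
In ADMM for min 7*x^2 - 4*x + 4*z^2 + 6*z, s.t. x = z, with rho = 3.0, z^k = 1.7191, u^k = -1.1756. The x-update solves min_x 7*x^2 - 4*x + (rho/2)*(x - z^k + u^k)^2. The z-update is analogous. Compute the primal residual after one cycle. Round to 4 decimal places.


ADMM iteration with rho = 3.0, z^k = 1.7191, u^k = -1.1756
Step 1: x-update.
Minimize 7*x^2 - 4*x + (3.0/2)*(x - 1.7191 - 1.1756)^2
FOC: (2*7 + 3.0)*x = 4 + 3.0*(1.7191 + 1.1756)
x^{k+1} = 0.7461
Step 2: z-update.
Minimize 4*z^2 + 6*z + (3.0/2)*(0.7461 - z - 1.1756)^2
FOC: (2*4 + 3.0)*z = -6 + 3.0*(0.7461 - 1.1756)
z^{k+1} = -0.6626
Step 3: u-update.
u^{k+1} = -1.1756 + 0.7461 + 0.6626 = 0.2331
Step 4: Primal residual = |0.7461 + 0.6626| = 1.4087


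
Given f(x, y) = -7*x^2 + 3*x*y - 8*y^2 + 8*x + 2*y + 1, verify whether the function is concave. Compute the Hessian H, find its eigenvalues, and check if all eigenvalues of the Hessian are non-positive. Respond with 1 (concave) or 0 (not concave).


The Hessian of f(x,y) = -7*x^2 + 3*x*y - 8*y^2 + 8*x + 2*y + 1 is:
H = [[-14, 3], [3, -16]]
Trace = -14 - 16 = -30
Determinant = -14*-16 - (3)^2 = 215
Discriminant = (-30)^2 - 4*215 = 40.0
Eigenvalues: lambda_1 = -18.1623, lambda_2 = -11.8377
The function is concave.

1


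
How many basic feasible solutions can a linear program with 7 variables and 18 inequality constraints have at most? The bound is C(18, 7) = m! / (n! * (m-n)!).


Each vertex corresponds to some choice of n active constraints out of m, so the number of vertices is at most C(m, n) = m! / (n!(m-n)!).
m = 18, n = 7
Numerator: 18 * 17 * 16 * 15 * 14 * 13 * 12
Denominator: 7! = 5040
C(18, 7) = 31824


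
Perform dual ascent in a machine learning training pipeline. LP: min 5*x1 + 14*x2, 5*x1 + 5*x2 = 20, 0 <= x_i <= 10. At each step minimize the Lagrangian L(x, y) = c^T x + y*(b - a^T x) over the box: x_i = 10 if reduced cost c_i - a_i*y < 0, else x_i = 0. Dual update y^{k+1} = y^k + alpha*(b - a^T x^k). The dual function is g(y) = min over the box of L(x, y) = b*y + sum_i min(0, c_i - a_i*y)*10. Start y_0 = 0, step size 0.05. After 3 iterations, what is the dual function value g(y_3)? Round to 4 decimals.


Dual ascent for LP: min 5*x1 + 14*x2, 5*x1 + 5*x2 = 20, 0 <= x_i <= 10
Step 1: y^k = 0.0, reduced costs: (5.0, 14.0)
  x^k = (0.0, 0.0), subgradient = b - a^T x = 20.0
  y^{k+1} = 0.0 + 0.05*20.0 = 1.0
Step 2: y^k = 1.0, reduced costs: (0.0, 9.0)
  x^k = (0.0, 0.0), subgradient = b - a^T x = 20.0
  y^{k+1} = 1.0 + 0.05*20.0 = 2.0
Step 3: y^k = 2.0, reduced costs: (-5.0, 4.0)
  x^k = (10.0, 0.0), subgradient = b - a^T x = -30.0
  y^{k+1} = 2.0 + 0.05*-30.0 = 0.5
Dual objective at y_3 = 0.5: reduced costs (2.5, 11.5), box minimizer x = (0.0, 0.0)
g(y_3) = b*y + (c1 - a1*y)*x1 + (c2 - a2*y)*x2 = 20*0.5 + 2.5*0.0 + 11.5*0.0 = 10.0 + 0.0 + 0.0 = 10.0


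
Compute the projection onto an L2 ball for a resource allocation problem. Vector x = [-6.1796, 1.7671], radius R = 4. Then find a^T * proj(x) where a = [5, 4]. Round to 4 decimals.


Step 1: Compute ||x|| (intermediates to 6 decimals).
||x|| = sqrt((-6.1796)^2 + 1.7671^2) = 6.427293
Step 2: Project.
Since ||x|| > R, scale = R/||x|| = 4/6.427293 = 0.622346, proj(x) = scale * x
proj(x) = [-3.845849, 1.099748]
Step 3: Dot product.
a^T * proj(x) = 5*(-3.845849) + 4*1.099748 = -14.8303


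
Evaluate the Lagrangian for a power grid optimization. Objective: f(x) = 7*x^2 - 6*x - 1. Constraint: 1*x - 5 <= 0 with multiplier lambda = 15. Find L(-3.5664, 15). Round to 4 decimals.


Step 1: Evaluate f(x).
f(-3.5664) = 7*(-3.5664)^2 - 6*(-3.5664) - 1 = 109.4329
Step 2: Evaluate g(x).
g(-3.5664) = 1*-3.5664 - 5 = -8.5664
Step 3: Compute Lagrangian.
L = 109.4329 + 15*-8.5664 = -19.0631


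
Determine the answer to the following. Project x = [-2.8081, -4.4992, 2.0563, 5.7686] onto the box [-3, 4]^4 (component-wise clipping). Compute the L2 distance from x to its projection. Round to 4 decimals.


Project each component onto [-3, 4].
clip(-2.8081) = -2.8081, clip(-4.4992) = -3.0, clip(2.0563) = 2.0563, clip(5.7686) = 4.0
Projection = [-2.8081, -3.0, 2.0563, 4.0]
Squared diffs: [0.0, 2.2476, 0.0, 3.1279]
Distance = sqrt(5.3755) = 2.3185


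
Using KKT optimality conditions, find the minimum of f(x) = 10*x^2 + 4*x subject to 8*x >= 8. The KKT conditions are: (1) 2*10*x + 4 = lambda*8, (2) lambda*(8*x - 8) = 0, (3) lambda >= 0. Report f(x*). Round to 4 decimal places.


Step 1: Try lambda = 0 (constraint inactive).
x_unc = -4/(2*10) = -0.2
Check: 8*-0.2 = -1.6 < 8 -- violated!
Step 2: Constraint must be active: 8*x = 8
x* = 8/8 = 1.0
lambda = (2*10*1.0 + 4)/8 = 3.0
Step 3: Compute optimal value.
f(x*) = 10*1.0^2 + 4*1.0 = 14.0


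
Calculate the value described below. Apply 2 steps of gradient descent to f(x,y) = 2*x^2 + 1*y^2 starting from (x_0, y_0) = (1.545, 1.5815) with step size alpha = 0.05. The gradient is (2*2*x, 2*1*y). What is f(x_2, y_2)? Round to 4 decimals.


Gradient descent on f(x,y) = 2*x^2 + 1*y^2.
Starting point: (1.545, 1.5815), alpha = 0.05
Step 1: grad_x = 2*2*1.545 = 6.18, grad_y = 2*1*1.5815 = 3.163
  x_1 = 1.545 - 0.05*6.18 = 1.236
  y_1 = 1.5815 - 0.05*3.163 = 1.4234
Step 2: grad_x = 2*2*1.236 = 4.944, grad_y = 2*1*1.4234 = 2.8467
  x_2 = 1.236 - 0.05*4.944 = 0.9888
  y_2 = 1.4234 - 0.05*2.8467 = 1.281
f(0.9888, 1.281) = 2*0.9888^2 + 1*1.281^2 = 3.5965


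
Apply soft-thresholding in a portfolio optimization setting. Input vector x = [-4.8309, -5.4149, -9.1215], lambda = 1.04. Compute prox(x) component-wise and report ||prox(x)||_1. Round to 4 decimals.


Soft-thresholding with lambda = 1.04:
prox(-4.8309) = sign(-4.8309)*max(|-4.8309| - 1.04, 0) = -3.7909
prox(-5.4149) = sign(-5.4149)*max(|-5.4149| - 1.04, 0) = -4.3749
prox(-9.1215) = sign(-9.1215)*max(|-9.1215| - 1.04, 0) = -8.0815
prox(x) = [-3.7909, -4.3749, -8.0815]
||prox(x)||_1 = 3.7909 + 4.3749 + 8.0815 = 16.2473


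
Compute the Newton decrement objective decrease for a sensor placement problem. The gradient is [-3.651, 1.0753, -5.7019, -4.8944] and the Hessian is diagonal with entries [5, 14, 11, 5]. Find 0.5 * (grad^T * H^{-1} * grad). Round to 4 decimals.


Step 1: H is diagonal, so H^(-1) * g = [-0.7302, 0.0768, -0.5184, -0.9789].
Step 2: g^T H^(-1) g = sum_i g_i^2 / H_ii
  = (-3.651)^2/5 + (1.0753)^2/14 + (-5.7019)^2/11 + (-4.8944)^2/5
  = 2.666 + 0.0826 + 2.9556 + 4.791 = 10.4952
Step 3: Objective decrease = 0.5 * g^T H^(-1) g = 5.2476


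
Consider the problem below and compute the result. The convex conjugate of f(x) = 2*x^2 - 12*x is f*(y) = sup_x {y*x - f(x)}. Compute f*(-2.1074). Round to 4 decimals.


f*(y) = sup_x {y*x - a*x^2 - b*x} = sup_x {(y-b)*x - a*x^2}
FOC: (y - b) - 2a*x = 0 => x* = (y - b)/(2a)
x* = (-2.1074 + 12)/(2*2) = 2.4732
f*(-2.1074) = (y-b)^2/(4a) = (-2.1074 + 12)^2/(4*2)
= 97.8635/8 = 12.2329


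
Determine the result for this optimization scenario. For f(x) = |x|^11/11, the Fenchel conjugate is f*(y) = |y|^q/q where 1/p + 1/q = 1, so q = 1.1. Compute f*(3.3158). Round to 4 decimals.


The conjugate exponent q satisfies 1/p + 1/q = 1.
p = 11, so q = 11/(11 - 1) = 1.1
|y|^q = 3.3158^1.1 = 3.7381
f*(3.3158) = 3.7381 / 1.1 = 3.3982
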